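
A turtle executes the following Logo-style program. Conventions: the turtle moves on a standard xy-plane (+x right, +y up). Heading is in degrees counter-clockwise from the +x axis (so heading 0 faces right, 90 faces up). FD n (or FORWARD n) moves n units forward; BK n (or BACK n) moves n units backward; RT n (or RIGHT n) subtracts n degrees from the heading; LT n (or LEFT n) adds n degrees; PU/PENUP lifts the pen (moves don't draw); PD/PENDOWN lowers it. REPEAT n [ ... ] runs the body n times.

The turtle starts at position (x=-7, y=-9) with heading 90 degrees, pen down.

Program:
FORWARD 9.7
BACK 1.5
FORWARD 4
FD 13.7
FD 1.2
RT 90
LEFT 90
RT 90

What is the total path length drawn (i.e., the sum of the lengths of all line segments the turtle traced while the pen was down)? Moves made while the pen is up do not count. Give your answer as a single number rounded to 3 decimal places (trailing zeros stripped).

Answer: 30.1

Derivation:
Executing turtle program step by step:
Start: pos=(-7,-9), heading=90, pen down
FD 9.7: (-7,-9) -> (-7,0.7) [heading=90, draw]
BK 1.5: (-7,0.7) -> (-7,-0.8) [heading=90, draw]
FD 4: (-7,-0.8) -> (-7,3.2) [heading=90, draw]
FD 13.7: (-7,3.2) -> (-7,16.9) [heading=90, draw]
FD 1.2: (-7,16.9) -> (-7,18.1) [heading=90, draw]
RT 90: heading 90 -> 0
LT 90: heading 0 -> 90
RT 90: heading 90 -> 0
Final: pos=(-7,18.1), heading=0, 5 segment(s) drawn

Segment lengths:
  seg 1: (-7,-9) -> (-7,0.7), length = 9.7
  seg 2: (-7,0.7) -> (-7,-0.8), length = 1.5
  seg 3: (-7,-0.8) -> (-7,3.2), length = 4
  seg 4: (-7,3.2) -> (-7,16.9), length = 13.7
  seg 5: (-7,16.9) -> (-7,18.1), length = 1.2
Total = 30.1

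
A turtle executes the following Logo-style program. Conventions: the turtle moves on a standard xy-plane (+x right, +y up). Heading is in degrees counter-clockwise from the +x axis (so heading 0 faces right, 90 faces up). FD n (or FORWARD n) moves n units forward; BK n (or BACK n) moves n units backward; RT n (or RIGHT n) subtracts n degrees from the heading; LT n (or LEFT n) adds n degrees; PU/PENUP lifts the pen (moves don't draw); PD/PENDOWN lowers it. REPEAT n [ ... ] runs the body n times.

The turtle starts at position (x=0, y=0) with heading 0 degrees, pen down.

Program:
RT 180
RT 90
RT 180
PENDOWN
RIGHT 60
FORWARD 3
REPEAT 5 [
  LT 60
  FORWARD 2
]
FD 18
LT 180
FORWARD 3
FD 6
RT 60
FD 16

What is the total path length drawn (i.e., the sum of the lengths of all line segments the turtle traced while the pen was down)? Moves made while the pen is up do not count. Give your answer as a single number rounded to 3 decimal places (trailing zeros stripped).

Answer: 56

Derivation:
Executing turtle program step by step:
Start: pos=(0,0), heading=0, pen down
RT 180: heading 0 -> 180
RT 90: heading 180 -> 90
RT 180: heading 90 -> 270
PD: pen down
RT 60: heading 270 -> 210
FD 3: (0,0) -> (-2.598,-1.5) [heading=210, draw]
REPEAT 5 [
  -- iteration 1/5 --
  LT 60: heading 210 -> 270
  FD 2: (-2.598,-1.5) -> (-2.598,-3.5) [heading=270, draw]
  -- iteration 2/5 --
  LT 60: heading 270 -> 330
  FD 2: (-2.598,-3.5) -> (-0.866,-4.5) [heading=330, draw]
  -- iteration 3/5 --
  LT 60: heading 330 -> 30
  FD 2: (-0.866,-4.5) -> (0.866,-3.5) [heading=30, draw]
  -- iteration 4/5 --
  LT 60: heading 30 -> 90
  FD 2: (0.866,-3.5) -> (0.866,-1.5) [heading=90, draw]
  -- iteration 5/5 --
  LT 60: heading 90 -> 150
  FD 2: (0.866,-1.5) -> (-0.866,-0.5) [heading=150, draw]
]
FD 18: (-0.866,-0.5) -> (-16.454,8.5) [heading=150, draw]
LT 180: heading 150 -> 330
FD 3: (-16.454,8.5) -> (-13.856,7) [heading=330, draw]
FD 6: (-13.856,7) -> (-8.66,4) [heading=330, draw]
RT 60: heading 330 -> 270
FD 16: (-8.66,4) -> (-8.66,-12) [heading=270, draw]
Final: pos=(-8.66,-12), heading=270, 10 segment(s) drawn

Segment lengths:
  seg 1: (0,0) -> (-2.598,-1.5), length = 3
  seg 2: (-2.598,-1.5) -> (-2.598,-3.5), length = 2
  seg 3: (-2.598,-3.5) -> (-0.866,-4.5), length = 2
  seg 4: (-0.866,-4.5) -> (0.866,-3.5), length = 2
  seg 5: (0.866,-3.5) -> (0.866,-1.5), length = 2
  seg 6: (0.866,-1.5) -> (-0.866,-0.5), length = 2
  seg 7: (-0.866,-0.5) -> (-16.454,8.5), length = 18
  seg 8: (-16.454,8.5) -> (-13.856,7), length = 3
  seg 9: (-13.856,7) -> (-8.66,4), length = 6
  seg 10: (-8.66,4) -> (-8.66,-12), length = 16
Total = 56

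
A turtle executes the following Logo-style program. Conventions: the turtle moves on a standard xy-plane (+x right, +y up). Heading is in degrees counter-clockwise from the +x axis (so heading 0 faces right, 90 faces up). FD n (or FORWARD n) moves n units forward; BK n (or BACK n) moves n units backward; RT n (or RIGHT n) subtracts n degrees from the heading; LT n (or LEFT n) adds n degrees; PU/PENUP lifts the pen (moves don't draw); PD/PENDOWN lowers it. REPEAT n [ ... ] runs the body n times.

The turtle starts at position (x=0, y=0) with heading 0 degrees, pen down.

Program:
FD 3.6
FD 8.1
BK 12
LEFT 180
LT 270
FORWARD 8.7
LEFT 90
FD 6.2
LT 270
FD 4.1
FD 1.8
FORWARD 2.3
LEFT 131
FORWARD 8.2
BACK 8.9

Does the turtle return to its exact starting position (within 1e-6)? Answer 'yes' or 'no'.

Answer: no

Derivation:
Executing turtle program step by step:
Start: pos=(0,0), heading=0, pen down
FD 3.6: (0,0) -> (3.6,0) [heading=0, draw]
FD 8.1: (3.6,0) -> (11.7,0) [heading=0, draw]
BK 12: (11.7,0) -> (-0.3,0) [heading=0, draw]
LT 180: heading 0 -> 180
LT 270: heading 180 -> 90
FD 8.7: (-0.3,0) -> (-0.3,8.7) [heading=90, draw]
LT 90: heading 90 -> 180
FD 6.2: (-0.3,8.7) -> (-6.5,8.7) [heading=180, draw]
LT 270: heading 180 -> 90
FD 4.1: (-6.5,8.7) -> (-6.5,12.8) [heading=90, draw]
FD 1.8: (-6.5,12.8) -> (-6.5,14.6) [heading=90, draw]
FD 2.3: (-6.5,14.6) -> (-6.5,16.9) [heading=90, draw]
LT 131: heading 90 -> 221
FD 8.2: (-6.5,16.9) -> (-12.689,11.52) [heading=221, draw]
BK 8.9: (-12.689,11.52) -> (-5.972,17.359) [heading=221, draw]
Final: pos=(-5.972,17.359), heading=221, 10 segment(s) drawn

Start position: (0, 0)
Final position: (-5.972, 17.359)
Distance = 18.358; >= 1e-6 -> NOT closed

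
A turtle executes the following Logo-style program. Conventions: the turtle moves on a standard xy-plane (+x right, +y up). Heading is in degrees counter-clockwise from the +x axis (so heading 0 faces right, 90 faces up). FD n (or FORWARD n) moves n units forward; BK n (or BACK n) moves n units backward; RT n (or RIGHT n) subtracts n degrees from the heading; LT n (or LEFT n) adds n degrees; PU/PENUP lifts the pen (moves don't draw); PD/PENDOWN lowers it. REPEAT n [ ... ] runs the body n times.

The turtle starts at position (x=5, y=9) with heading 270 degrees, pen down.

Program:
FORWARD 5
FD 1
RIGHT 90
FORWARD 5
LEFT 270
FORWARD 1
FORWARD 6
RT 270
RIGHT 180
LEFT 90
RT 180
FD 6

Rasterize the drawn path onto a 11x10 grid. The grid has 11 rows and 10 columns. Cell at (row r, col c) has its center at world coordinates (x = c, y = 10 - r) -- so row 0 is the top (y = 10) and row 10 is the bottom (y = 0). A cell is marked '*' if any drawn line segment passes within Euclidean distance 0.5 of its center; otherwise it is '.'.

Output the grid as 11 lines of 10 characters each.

Answer: *.........
*....*....
*....*....
*....*....
*....*....
*....*....
*....*....
******....
..........
..........
..........

Derivation:
Segment 0: (5,9) -> (5,4)
Segment 1: (5,4) -> (5,3)
Segment 2: (5,3) -> (-0,3)
Segment 3: (-0,3) -> (-0,4)
Segment 4: (-0,4) -> (0,10)
Segment 5: (0,10) -> (0,4)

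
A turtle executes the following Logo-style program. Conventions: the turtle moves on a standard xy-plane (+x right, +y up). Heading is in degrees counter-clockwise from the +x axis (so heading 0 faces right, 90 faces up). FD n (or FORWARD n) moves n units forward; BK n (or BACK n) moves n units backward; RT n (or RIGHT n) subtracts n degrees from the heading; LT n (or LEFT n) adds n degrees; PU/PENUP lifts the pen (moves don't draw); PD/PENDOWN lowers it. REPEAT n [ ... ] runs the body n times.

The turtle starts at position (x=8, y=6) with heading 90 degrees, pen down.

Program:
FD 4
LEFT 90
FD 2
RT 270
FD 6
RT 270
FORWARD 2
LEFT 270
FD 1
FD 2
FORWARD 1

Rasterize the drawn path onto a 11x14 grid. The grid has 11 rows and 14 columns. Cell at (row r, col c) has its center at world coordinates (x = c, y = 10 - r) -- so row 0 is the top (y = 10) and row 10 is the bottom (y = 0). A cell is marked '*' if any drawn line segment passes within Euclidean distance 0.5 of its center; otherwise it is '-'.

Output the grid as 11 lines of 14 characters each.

Segment 0: (8,6) -> (8,10)
Segment 1: (8,10) -> (6,10)
Segment 2: (6,10) -> (6,4)
Segment 3: (6,4) -> (8,4)
Segment 4: (8,4) -> (8,3)
Segment 5: (8,3) -> (8,1)
Segment 6: (8,1) -> (8,0)

Answer: ------***-----
------*-*-----
------*-*-----
------*-*-----
------*-*-----
------*-------
------***-----
--------*-----
--------*-----
--------*-----
--------*-----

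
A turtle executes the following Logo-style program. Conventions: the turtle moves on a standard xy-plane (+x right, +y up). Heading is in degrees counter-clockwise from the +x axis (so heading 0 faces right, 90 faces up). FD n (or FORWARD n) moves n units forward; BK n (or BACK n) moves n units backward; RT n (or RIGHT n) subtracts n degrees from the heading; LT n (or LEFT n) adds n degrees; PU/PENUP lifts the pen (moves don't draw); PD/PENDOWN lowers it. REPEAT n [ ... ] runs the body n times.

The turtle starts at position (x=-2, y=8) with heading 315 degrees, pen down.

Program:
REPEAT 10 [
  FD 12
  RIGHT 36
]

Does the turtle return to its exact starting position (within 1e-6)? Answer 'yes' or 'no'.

Answer: yes

Derivation:
Executing turtle program step by step:
Start: pos=(-2,8), heading=315, pen down
REPEAT 10 [
  -- iteration 1/10 --
  FD 12: (-2,8) -> (6.485,-0.485) [heading=315, draw]
  RT 36: heading 315 -> 279
  -- iteration 2/10 --
  FD 12: (6.485,-0.485) -> (8.362,-12.338) [heading=279, draw]
  RT 36: heading 279 -> 243
  -- iteration 3/10 --
  FD 12: (8.362,-12.338) -> (2.915,-23.03) [heading=243, draw]
  RT 36: heading 243 -> 207
  -- iteration 4/10 --
  FD 12: (2.915,-23.03) -> (-7.777,-28.478) [heading=207, draw]
  RT 36: heading 207 -> 171
  -- iteration 5/10 --
  FD 12: (-7.777,-28.478) -> (-19.63,-26.6) [heading=171, draw]
  RT 36: heading 171 -> 135
  -- iteration 6/10 --
  FD 12: (-19.63,-26.6) -> (-28.115,-18.115) [heading=135, draw]
  RT 36: heading 135 -> 99
  -- iteration 7/10 --
  FD 12: (-28.115,-18.115) -> (-29.992,-6.263) [heading=99, draw]
  RT 36: heading 99 -> 63
  -- iteration 8/10 --
  FD 12: (-29.992,-6.263) -> (-24.544,4.429) [heading=63, draw]
  RT 36: heading 63 -> 27
  -- iteration 9/10 --
  FD 12: (-24.544,4.429) -> (-13.852,9.877) [heading=27, draw]
  RT 36: heading 27 -> 351
  -- iteration 10/10 --
  FD 12: (-13.852,9.877) -> (-2,8) [heading=351, draw]
  RT 36: heading 351 -> 315
]
Final: pos=(-2,8), heading=315, 10 segment(s) drawn

Start position: (-2, 8)
Final position: (-2, 8)
Distance = 0; < 1e-6 -> CLOSED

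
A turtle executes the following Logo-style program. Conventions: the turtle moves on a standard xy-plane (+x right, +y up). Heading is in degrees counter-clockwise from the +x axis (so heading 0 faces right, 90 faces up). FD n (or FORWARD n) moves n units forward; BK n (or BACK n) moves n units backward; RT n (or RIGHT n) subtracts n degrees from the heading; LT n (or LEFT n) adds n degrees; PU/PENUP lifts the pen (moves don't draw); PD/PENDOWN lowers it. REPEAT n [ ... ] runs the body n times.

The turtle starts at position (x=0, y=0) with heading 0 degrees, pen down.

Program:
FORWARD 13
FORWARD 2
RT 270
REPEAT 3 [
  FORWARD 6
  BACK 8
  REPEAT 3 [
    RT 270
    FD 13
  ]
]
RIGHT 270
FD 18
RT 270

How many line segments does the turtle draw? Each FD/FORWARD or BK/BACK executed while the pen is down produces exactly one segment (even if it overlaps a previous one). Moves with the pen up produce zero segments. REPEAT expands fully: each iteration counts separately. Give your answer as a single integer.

Answer: 18

Derivation:
Executing turtle program step by step:
Start: pos=(0,0), heading=0, pen down
FD 13: (0,0) -> (13,0) [heading=0, draw]
FD 2: (13,0) -> (15,0) [heading=0, draw]
RT 270: heading 0 -> 90
REPEAT 3 [
  -- iteration 1/3 --
  FD 6: (15,0) -> (15,6) [heading=90, draw]
  BK 8: (15,6) -> (15,-2) [heading=90, draw]
  REPEAT 3 [
    -- iteration 1/3 --
    RT 270: heading 90 -> 180
    FD 13: (15,-2) -> (2,-2) [heading=180, draw]
    -- iteration 2/3 --
    RT 270: heading 180 -> 270
    FD 13: (2,-2) -> (2,-15) [heading=270, draw]
    -- iteration 3/3 --
    RT 270: heading 270 -> 0
    FD 13: (2,-15) -> (15,-15) [heading=0, draw]
  ]
  -- iteration 2/3 --
  FD 6: (15,-15) -> (21,-15) [heading=0, draw]
  BK 8: (21,-15) -> (13,-15) [heading=0, draw]
  REPEAT 3 [
    -- iteration 1/3 --
    RT 270: heading 0 -> 90
    FD 13: (13,-15) -> (13,-2) [heading=90, draw]
    -- iteration 2/3 --
    RT 270: heading 90 -> 180
    FD 13: (13,-2) -> (0,-2) [heading=180, draw]
    -- iteration 3/3 --
    RT 270: heading 180 -> 270
    FD 13: (0,-2) -> (0,-15) [heading=270, draw]
  ]
  -- iteration 3/3 --
  FD 6: (0,-15) -> (0,-21) [heading=270, draw]
  BK 8: (0,-21) -> (0,-13) [heading=270, draw]
  REPEAT 3 [
    -- iteration 1/3 --
    RT 270: heading 270 -> 0
    FD 13: (0,-13) -> (13,-13) [heading=0, draw]
    -- iteration 2/3 --
    RT 270: heading 0 -> 90
    FD 13: (13,-13) -> (13,0) [heading=90, draw]
    -- iteration 3/3 --
    RT 270: heading 90 -> 180
    FD 13: (13,0) -> (0,0) [heading=180, draw]
  ]
]
RT 270: heading 180 -> 270
FD 18: (0,0) -> (0,-18) [heading=270, draw]
RT 270: heading 270 -> 0
Final: pos=(0,-18), heading=0, 18 segment(s) drawn
Segments drawn: 18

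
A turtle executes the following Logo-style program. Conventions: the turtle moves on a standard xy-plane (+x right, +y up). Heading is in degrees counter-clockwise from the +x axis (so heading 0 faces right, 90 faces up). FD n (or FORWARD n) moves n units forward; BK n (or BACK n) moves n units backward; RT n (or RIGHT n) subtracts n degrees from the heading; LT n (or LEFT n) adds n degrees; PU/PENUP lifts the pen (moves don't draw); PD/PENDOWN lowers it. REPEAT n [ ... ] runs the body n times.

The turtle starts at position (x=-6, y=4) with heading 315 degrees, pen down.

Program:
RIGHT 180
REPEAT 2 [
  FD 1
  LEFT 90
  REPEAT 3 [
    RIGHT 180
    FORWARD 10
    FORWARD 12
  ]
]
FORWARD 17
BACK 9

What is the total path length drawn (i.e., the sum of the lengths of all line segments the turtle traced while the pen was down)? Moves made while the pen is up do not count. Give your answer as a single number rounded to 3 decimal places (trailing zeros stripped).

Answer: 160

Derivation:
Executing turtle program step by step:
Start: pos=(-6,4), heading=315, pen down
RT 180: heading 315 -> 135
REPEAT 2 [
  -- iteration 1/2 --
  FD 1: (-6,4) -> (-6.707,4.707) [heading=135, draw]
  LT 90: heading 135 -> 225
  REPEAT 3 [
    -- iteration 1/3 --
    RT 180: heading 225 -> 45
    FD 10: (-6.707,4.707) -> (0.364,11.778) [heading=45, draw]
    FD 12: (0.364,11.778) -> (8.849,20.263) [heading=45, draw]
    -- iteration 2/3 --
    RT 180: heading 45 -> 225
    FD 10: (8.849,20.263) -> (1.778,13.192) [heading=225, draw]
    FD 12: (1.778,13.192) -> (-6.707,4.707) [heading=225, draw]
    -- iteration 3/3 --
    RT 180: heading 225 -> 45
    FD 10: (-6.707,4.707) -> (0.364,11.778) [heading=45, draw]
    FD 12: (0.364,11.778) -> (8.849,20.263) [heading=45, draw]
  ]
  -- iteration 2/2 --
  FD 1: (8.849,20.263) -> (9.556,20.971) [heading=45, draw]
  LT 90: heading 45 -> 135
  REPEAT 3 [
    -- iteration 1/3 --
    RT 180: heading 135 -> 315
    FD 10: (9.556,20.971) -> (16.627,13.899) [heading=315, draw]
    FD 12: (16.627,13.899) -> (25.113,5.414) [heading=315, draw]
    -- iteration 2/3 --
    RT 180: heading 315 -> 135
    FD 10: (25.113,5.414) -> (18.042,12.485) [heading=135, draw]
    FD 12: (18.042,12.485) -> (9.556,20.971) [heading=135, draw]
    -- iteration 3/3 --
    RT 180: heading 135 -> 315
    FD 10: (9.556,20.971) -> (16.627,13.899) [heading=315, draw]
    FD 12: (16.627,13.899) -> (25.113,5.414) [heading=315, draw]
  ]
]
FD 17: (25.113,5.414) -> (37.134,-6.607) [heading=315, draw]
BK 9: (37.134,-6.607) -> (30.77,-0.243) [heading=315, draw]
Final: pos=(30.77,-0.243), heading=315, 16 segment(s) drawn

Segment lengths:
  seg 1: (-6,4) -> (-6.707,4.707), length = 1
  seg 2: (-6.707,4.707) -> (0.364,11.778), length = 10
  seg 3: (0.364,11.778) -> (8.849,20.263), length = 12
  seg 4: (8.849,20.263) -> (1.778,13.192), length = 10
  seg 5: (1.778,13.192) -> (-6.707,4.707), length = 12
  seg 6: (-6.707,4.707) -> (0.364,11.778), length = 10
  seg 7: (0.364,11.778) -> (8.849,20.263), length = 12
  seg 8: (8.849,20.263) -> (9.556,20.971), length = 1
  seg 9: (9.556,20.971) -> (16.627,13.899), length = 10
  seg 10: (16.627,13.899) -> (25.113,5.414), length = 12
  seg 11: (25.113,5.414) -> (18.042,12.485), length = 10
  seg 12: (18.042,12.485) -> (9.556,20.971), length = 12
  seg 13: (9.556,20.971) -> (16.627,13.899), length = 10
  seg 14: (16.627,13.899) -> (25.113,5.414), length = 12
  seg 15: (25.113,5.414) -> (37.134,-6.607), length = 17
  seg 16: (37.134,-6.607) -> (30.77,-0.243), length = 9
Total = 160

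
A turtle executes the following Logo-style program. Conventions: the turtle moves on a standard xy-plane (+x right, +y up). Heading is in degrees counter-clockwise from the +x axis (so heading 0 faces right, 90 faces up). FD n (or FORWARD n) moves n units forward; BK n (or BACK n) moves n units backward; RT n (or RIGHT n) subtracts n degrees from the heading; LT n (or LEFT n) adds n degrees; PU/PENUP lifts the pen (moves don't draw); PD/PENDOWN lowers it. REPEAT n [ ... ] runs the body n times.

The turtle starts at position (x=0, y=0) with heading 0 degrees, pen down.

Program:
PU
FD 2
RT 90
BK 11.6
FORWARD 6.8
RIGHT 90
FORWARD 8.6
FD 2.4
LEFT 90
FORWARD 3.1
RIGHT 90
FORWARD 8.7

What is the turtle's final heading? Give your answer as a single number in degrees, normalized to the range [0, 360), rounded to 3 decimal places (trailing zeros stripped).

Executing turtle program step by step:
Start: pos=(0,0), heading=0, pen down
PU: pen up
FD 2: (0,0) -> (2,0) [heading=0, move]
RT 90: heading 0 -> 270
BK 11.6: (2,0) -> (2,11.6) [heading=270, move]
FD 6.8: (2,11.6) -> (2,4.8) [heading=270, move]
RT 90: heading 270 -> 180
FD 8.6: (2,4.8) -> (-6.6,4.8) [heading=180, move]
FD 2.4: (-6.6,4.8) -> (-9,4.8) [heading=180, move]
LT 90: heading 180 -> 270
FD 3.1: (-9,4.8) -> (-9,1.7) [heading=270, move]
RT 90: heading 270 -> 180
FD 8.7: (-9,1.7) -> (-17.7,1.7) [heading=180, move]
Final: pos=(-17.7,1.7), heading=180, 0 segment(s) drawn

Answer: 180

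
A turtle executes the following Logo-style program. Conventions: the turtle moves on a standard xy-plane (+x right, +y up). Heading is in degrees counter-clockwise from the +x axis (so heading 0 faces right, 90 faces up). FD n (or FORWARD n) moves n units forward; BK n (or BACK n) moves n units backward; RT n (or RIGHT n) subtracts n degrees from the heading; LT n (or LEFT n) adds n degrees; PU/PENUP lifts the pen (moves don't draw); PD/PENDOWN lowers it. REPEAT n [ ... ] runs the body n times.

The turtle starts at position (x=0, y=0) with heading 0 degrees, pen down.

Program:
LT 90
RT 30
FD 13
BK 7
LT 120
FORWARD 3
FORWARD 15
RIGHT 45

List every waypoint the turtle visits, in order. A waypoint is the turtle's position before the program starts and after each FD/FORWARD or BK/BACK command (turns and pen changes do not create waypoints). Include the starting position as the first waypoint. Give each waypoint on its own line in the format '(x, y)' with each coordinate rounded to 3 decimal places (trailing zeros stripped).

Executing turtle program step by step:
Start: pos=(0,0), heading=0, pen down
LT 90: heading 0 -> 90
RT 30: heading 90 -> 60
FD 13: (0,0) -> (6.5,11.258) [heading=60, draw]
BK 7: (6.5,11.258) -> (3,5.196) [heading=60, draw]
LT 120: heading 60 -> 180
FD 3: (3,5.196) -> (0,5.196) [heading=180, draw]
FD 15: (0,5.196) -> (-15,5.196) [heading=180, draw]
RT 45: heading 180 -> 135
Final: pos=(-15,5.196), heading=135, 4 segment(s) drawn
Waypoints (5 total):
(0, 0)
(6.5, 11.258)
(3, 5.196)
(0, 5.196)
(-15, 5.196)

Answer: (0, 0)
(6.5, 11.258)
(3, 5.196)
(0, 5.196)
(-15, 5.196)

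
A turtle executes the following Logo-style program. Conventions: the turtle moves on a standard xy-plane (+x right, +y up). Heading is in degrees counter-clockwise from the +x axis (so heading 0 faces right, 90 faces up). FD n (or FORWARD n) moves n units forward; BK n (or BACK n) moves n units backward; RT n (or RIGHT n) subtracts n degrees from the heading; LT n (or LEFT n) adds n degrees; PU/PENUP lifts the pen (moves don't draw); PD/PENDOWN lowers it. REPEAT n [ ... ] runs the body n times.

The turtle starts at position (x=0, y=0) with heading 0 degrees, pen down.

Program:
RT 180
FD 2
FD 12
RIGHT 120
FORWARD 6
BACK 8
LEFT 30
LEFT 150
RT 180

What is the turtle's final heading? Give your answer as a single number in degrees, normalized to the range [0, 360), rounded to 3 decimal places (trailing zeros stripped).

Executing turtle program step by step:
Start: pos=(0,0), heading=0, pen down
RT 180: heading 0 -> 180
FD 2: (0,0) -> (-2,0) [heading=180, draw]
FD 12: (-2,0) -> (-14,0) [heading=180, draw]
RT 120: heading 180 -> 60
FD 6: (-14,0) -> (-11,5.196) [heading=60, draw]
BK 8: (-11,5.196) -> (-15,-1.732) [heading=60, draw]
LT 30: heading 60 -> 90
LT 150: heading 90 -> 240
RT 180: heading 240 -> 60
Final: pos=(-15,-1.732), heading=60, 4 segment(s) drawn

Answer: 60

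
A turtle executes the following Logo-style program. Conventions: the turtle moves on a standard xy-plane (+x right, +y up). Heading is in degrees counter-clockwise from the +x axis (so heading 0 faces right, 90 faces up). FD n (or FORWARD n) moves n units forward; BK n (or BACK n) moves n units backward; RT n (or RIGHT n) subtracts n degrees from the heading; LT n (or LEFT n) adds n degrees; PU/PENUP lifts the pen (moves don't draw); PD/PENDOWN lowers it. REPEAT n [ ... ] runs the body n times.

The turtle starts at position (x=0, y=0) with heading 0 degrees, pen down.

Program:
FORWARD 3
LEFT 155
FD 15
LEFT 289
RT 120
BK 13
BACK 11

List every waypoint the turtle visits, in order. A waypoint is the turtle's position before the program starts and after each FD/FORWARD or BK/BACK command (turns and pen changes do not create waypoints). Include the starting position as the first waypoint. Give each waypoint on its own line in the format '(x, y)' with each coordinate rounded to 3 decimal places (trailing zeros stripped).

Answer: (0, 0)
(3, 0)
(-10.595, 6.339)
(-21.112, 13.98)
(-30.011, 20.446)

Derivation:
Executing turtle program step by step:
Start: pos=(0,0), heading=0, pen down
FD 3: (0,0) -> (3,0) [heading=0, draw]
LT 155: heading 0 -> 155
FD 15: (3,0) -> (-10.595,6.339) [heading=155, draw]
LT 289: heading 155 -> 84
RT 120: heading 84 -> 324
BK 13: (-10.595,6.339) -> (-21.112,13.98) [heading=324, draw]
BK 11: (-21.112,13.98) -> (-30.011,20.446) [heading=324, draw]
Final: pos=(-30.011,20.446), heading=324, 4 segment(s) drawn
Waypoints (5 total):
(0, 0)
(3, 0)
(-10.595, 6.339)
(-21.112, 13.98)
(-30.011, 20.446)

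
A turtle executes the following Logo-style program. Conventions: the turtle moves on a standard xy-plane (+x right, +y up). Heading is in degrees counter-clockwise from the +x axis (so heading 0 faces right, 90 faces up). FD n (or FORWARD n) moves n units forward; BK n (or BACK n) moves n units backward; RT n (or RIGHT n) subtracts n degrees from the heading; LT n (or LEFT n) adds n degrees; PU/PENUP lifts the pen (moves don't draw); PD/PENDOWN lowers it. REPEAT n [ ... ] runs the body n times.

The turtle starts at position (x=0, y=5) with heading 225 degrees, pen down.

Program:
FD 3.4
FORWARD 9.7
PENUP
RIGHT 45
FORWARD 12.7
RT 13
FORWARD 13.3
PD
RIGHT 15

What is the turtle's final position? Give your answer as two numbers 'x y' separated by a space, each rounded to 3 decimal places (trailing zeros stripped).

Executing turtle program step by step:
Start: pos=(0,5), heading=225, pen down
FD 3.4: (0,5) -> (-2.404,2.596) [heading=225, draw]
FD 9.7: (-2.404,2.596) -> (-9.263,-4.263) [heading=225, draw]
PU: pen up
RT 45: heading 225 -> 180
FD 12.7: (-9.263,-4.263) -> (-21.963,-4.263) [heading=180, move]
RT 13: heading 180 -> 167
FD 13.3: (-21.963,-4.263) -> (-34.922,-1.271) [heading=167, move]
PD: pen down
RT 15: heading 167 -> 152
Final: pos=(-34.922,-1.271), heading=152, 2 segment(s) drawn

Answer: -34.922 -1.271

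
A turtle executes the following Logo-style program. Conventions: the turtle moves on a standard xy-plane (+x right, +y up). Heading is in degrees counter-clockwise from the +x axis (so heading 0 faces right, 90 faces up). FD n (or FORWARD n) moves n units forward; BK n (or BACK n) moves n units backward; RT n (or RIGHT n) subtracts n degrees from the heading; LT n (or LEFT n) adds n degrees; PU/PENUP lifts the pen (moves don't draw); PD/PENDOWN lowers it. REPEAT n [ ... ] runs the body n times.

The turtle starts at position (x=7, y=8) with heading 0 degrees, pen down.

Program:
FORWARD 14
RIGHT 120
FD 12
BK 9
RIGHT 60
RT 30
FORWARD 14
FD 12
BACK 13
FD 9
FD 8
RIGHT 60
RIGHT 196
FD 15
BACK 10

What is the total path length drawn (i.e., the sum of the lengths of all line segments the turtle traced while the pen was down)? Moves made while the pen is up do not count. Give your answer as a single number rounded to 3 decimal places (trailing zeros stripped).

Answer: 116

Derivation:
Executing turtle program step by step:
Start: pos=(7,8), heading=0, pen down
FD 14: (7,8) -> (21,8) [heading=0, draw]
RT 120: heading 0 -> 240
FD 12: (21,8) -> (15,-2.392) [heading=240, draw]
BK 9: (15,-2.392) -> (19.5,5.402) [heading=240, draw]
RT 60: heading 240 -> 180
RT 30: heading 180 -> 150
FD 14: (19.5,5.402) -> (7.376,12.402) [heading=150, draw]
FD 12: (7.376,12.402) -> (-3.017,18.402) [heading=150, draw]
BK 13: (-3.017,18.402) -> (8.242,11.902) [heading=150, draw]
FD 9: (8.242,11.902) -> (0.447,16.402) [heading=150, draw]
FD 8: (0.447,16.402) -> (-6.481,20.402) [heading=150, draw]
RT 60: heading 150 -> 90
RT 196: heading 90 -> 254
FD 15: (-6.481,20.402) -> (-10.615,5.983) [heading=254, draw]
BK 10: (-10.615,5.983) -> (-7.859,15.596) [heading=254, draw]
Final: pos=(-7.859,15.596), heading=254, 10 segment(s) drawn

Segment lengths:
  seg 1: (7,8) -> (21,8), length = 14
  seg 2: (21,8) -> (15,-2.392), length = 12
  seg 3: (15,-2.392) -> (19.5,5.402), length = 9
  seg 4: (19.5,5.402) -> (7.376,12.402), length = 14
  seg 5: (7.376,12.402) -> (-3.017,18.402), length = 12
  seg 6: (-3.017,18.402) -> (8.242,11.902), length = 13
  seg 7: (8.242,11.902) -> (0.447,16.402), length = 9
  seg 8: (0.447,16.402) -> (-6.481,20.402), length = 8
  seg 9: (-6.481,20.402) -> (-10.615,5.983), length = 15
  seg 10: (-10.615,5.983) -> (-7.859,15.596), length = 10
Total = 116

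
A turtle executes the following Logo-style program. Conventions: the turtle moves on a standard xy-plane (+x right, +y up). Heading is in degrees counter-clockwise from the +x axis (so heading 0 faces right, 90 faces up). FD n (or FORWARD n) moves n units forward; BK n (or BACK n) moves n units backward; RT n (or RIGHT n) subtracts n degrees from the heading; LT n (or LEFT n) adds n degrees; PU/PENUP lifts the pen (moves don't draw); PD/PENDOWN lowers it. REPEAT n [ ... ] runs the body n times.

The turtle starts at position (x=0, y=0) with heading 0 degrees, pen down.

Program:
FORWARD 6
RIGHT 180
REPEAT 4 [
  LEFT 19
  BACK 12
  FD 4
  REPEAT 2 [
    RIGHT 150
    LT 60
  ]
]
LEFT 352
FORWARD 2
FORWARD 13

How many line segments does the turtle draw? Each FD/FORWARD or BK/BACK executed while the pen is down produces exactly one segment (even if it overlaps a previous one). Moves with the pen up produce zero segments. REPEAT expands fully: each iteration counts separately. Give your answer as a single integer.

Executing turtle program step by step:
Start: pos=(0,0), heading=0, pen down
FD 6: (0,0) -> (6,0) [heading=0, draw]
RT 180: heading 0 -> 180
REPEAT 4 [
  -- iteration 1/4 --
  LT 19: heading 180 -> 199
  BK 12: (6,0) -> (17.346,3.907) [heading=199, draw]
  FD 4: (17.346,3.907) -> (13.564,2.605) [heading=199, draw]
  REPEAT 2 [
    -- iteration 1/2 --
    RT 150: heading 199 -> 49
    LT 60: heading 49 -> 109
    -- iteration 2/2 --
    RT 150: heading 109 -> 319
    LT 60: heading 319 -> 19
  ]
  -- iteration 2/4 --
  LT 19: heading 19 -> 38
  BK 12: (13.564,2.605) -> (4.108,-4.783) [heading=38, draw]
  FD 4: (4.108,-4.783) -> (7.26,-2.321) [heading=38, draw]
  REPEAT 2 [
    -- iteration 1/2 --
    RT 150: heading 38 -> 248
    LT 60: heading 248 -> 308
    -- iteration 2/2 --
    RT 150: heading 308 -> 158
    LT 60: heading 158 -> 218
  ]
  -- iteration 3/4 --
  LT 19: heading 218 -> 237
  BK 12: (7.26,-2.321) -> (13.796,7.743) [heading=237, draw]
  FD 4: (13.796,7.743) -> (11.617,4.389) [heading=237, draw]
  REPEAT 2 [
    -- iteration 1/2 --
    RT 150: heading 237 -> 87
    LT 60: heading 87 -> 147
    -- iteration 2/2 --
    RT 150: heading 147 -> 357
    LT 60: heading 357 -> 57
  ]
  -- iteration 4/4 --
  LT 19: heading 57 -> 76
  BK 12: (11.617,4.389) -> (8.714,-7.255) [heading=76, draw]
  FD 4: (8.714,-7.255) -> (9.682,-3.374) [heading=76, draw]
  REPEAT 2 [
    -- iteration 1/2 --
    RT 150: heading 76 -> 286
    LT 60: heading 286 -> 346
    -- iteration 2/2 --
    RT 150: heading 346 -> 196
    LT 60: heading 196 -> 256
  ]
]
LT 352: heading 256 -> 248
FD 2: (9.682,-3.374) -> (8.933,-5.228) [heading=248, draw]
FD 13: (8.933,-5.228) -> (4.063,-17.282) [heading=248, draw]
Final: pos=(4.063,-17.282), heading=248, 11 segment(s) drawn
Segments drawn: 11

Answer: 11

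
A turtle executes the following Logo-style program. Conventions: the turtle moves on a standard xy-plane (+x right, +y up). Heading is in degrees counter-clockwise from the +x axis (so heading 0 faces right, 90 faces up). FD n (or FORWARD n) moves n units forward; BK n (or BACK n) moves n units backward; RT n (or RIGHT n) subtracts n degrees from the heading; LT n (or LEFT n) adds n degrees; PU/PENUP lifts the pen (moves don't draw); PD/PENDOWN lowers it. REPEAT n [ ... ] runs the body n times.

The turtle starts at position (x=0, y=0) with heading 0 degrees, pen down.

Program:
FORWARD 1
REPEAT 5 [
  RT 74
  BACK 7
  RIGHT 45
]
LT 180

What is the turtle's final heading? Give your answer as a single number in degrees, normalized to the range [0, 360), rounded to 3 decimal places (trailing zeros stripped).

Answer: 305

Derivation:
Executing turtle program step by step:
Start: pos=(0,0), heading=0, pen down
FD 1: (0,0) -> (1,0) [heading=0, draw]
REPEAT 5 [
  -- iteration 1/5 --
  RT 74: heading 0 -> 286
  BK 7: (1,0) -> (-0.929,6.729) [heading=286, draw]
  RT 45: heading 286 -> 241
  -- iteration 2/5 --
  RT 74: heading 241 -> 167
  BK 7: (-0.929,6.729) -> (5.891,5.154) [heading=167, draw]
  RT 45: heading 167 -> 122
  -- iteration 3/5 --
  RT 74: heading 122 -> 48
  BK 7: (5.891,5.154) -> (1.207,-0.048) [heading=48, draw]
  RT 45: heading 48 -> 3
  -- iteration 4/5 --
  RT 74: heading 3 -> 289
  BK 7: (1.207,-0.048) -> (-1.072,6.571) [heading=289, draw]
  RT 45: heading 289 -> 244
  -- iteration 5/5 --
  RT 74: heading 244 -> 170
  BK 7: (-1.072,6.571) -> (5.822,5.355) [heading=170, draw]
  RT 45: heading 170 -> 125
]
LT 180: heading 125 -> 305
Final: pos=(5.822,5.355), heading=305, 6 segment(s) drawn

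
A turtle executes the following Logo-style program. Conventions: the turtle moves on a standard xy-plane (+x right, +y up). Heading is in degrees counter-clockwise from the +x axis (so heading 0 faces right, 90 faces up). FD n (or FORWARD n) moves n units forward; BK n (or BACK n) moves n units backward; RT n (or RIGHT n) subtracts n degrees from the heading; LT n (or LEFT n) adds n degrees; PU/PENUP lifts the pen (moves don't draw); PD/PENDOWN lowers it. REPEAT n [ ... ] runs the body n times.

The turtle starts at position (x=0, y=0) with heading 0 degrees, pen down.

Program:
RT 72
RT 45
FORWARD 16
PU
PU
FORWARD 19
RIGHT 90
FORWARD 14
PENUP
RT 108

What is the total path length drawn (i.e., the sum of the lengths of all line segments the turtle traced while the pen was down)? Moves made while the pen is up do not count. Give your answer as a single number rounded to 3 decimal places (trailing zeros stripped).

Answer: 16

Derivation:
Executing turtle program step by step:
Start: pos=(0,0), heading=0, pen down
RT 72: heading 0 -> 288
RT 45: heading 288 -> 243
FD 16: (0,0) -> (-7.264,-14.256) [heading=243, draw]
PU: pen up
PU: pen up
FD 19: (-7.264,-14.256) -> (-15.89,-31.185) [heading=243, move]
RT 90: heading 243 -> 153
FD 14: (-15.89,-31.185) -> (-28.364,-24.829) [heading=153, move]
PU: pen up
RT 108: heading 153 -> 45
Final: pos=(-28.364,-24.829), heading=45, 1 segment(s) drawn

Segment lengths:
  seg 1: (0,0) -> (-7.264,-14.256), length = 16
Total = 16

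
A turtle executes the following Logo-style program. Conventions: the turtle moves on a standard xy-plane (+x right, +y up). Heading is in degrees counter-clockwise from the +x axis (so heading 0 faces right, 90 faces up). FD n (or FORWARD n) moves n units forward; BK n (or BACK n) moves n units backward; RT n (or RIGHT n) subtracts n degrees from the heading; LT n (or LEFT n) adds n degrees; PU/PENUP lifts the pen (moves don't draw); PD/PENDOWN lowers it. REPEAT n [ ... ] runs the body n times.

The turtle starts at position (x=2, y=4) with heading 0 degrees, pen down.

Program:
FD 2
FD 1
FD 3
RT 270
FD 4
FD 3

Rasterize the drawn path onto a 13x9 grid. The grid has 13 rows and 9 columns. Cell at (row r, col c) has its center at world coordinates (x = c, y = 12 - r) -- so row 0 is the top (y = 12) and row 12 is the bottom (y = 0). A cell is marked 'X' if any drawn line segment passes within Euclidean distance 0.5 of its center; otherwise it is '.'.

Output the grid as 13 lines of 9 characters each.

Answer: .........
........X
........X
........X
........X
........X
........X
........X
..XXXXXXX
.........
.........
.........
.........

Derivation:
Segment 0: (2,4) -> (4,4)
Segment 1: (4,4) -> (5,4)
Segment 2: (5,4) -> (8,4)
Segment 3: (8,4) -> (8,8)
Segment 4: (8,8) -> (8,11)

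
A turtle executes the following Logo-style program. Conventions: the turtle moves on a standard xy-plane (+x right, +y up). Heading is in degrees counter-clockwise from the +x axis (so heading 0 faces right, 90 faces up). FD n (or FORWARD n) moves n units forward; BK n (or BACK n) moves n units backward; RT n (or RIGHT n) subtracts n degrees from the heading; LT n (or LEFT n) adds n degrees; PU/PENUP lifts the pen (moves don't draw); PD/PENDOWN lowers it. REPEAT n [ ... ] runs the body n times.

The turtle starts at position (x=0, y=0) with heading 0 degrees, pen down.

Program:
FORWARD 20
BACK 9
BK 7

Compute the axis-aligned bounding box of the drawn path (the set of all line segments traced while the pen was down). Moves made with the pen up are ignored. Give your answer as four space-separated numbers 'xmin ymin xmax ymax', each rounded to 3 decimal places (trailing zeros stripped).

Executing turtle program step by step:
Start: pos=(0,0), heading=0, pen down
FD 20: (0,0) -> (20,0) [heading=0, draw]
BK 9: (20,0) -> (11,0) [heading=0, draw]
BK 7: (11,0) -> (4,0) [heading=0, draw]
Final: pos=(4,0), heading=0, 3 segment(s) drawn

Segment endpoints: x in {0, 4, 11, 20}, y in {0}
xmin=0, ymin=0, xmax=20, ymax=0

Answer: 0 0 20 0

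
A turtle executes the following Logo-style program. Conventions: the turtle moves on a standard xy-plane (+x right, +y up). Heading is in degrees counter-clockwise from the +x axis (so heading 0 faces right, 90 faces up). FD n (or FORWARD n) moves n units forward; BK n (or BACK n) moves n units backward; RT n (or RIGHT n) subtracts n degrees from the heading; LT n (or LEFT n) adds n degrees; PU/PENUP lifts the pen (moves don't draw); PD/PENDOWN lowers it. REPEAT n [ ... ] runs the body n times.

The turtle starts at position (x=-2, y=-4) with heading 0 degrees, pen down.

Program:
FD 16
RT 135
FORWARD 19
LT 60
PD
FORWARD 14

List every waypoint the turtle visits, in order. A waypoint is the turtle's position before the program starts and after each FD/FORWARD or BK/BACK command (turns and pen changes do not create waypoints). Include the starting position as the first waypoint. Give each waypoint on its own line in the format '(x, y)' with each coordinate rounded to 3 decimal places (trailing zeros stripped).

Executing turtle program step by step:
Start: pos=(-2,-4), heading=0, pen down
FD 16: (-2,-4) -> (14,-4) [heading=0, draw]
RT 135: heading 0 -> 225
FD 19: (14,-4) -> (0.565,-17.435) [heading=225, draw]
LT 60: heading 225 -> 285
PD: pen down
FD 14: (0.565,-17.435) -> (4.188,-30.958) [heading=285, draw]
Final: pos=(4.188,-30.958), heading=285, 3 segment(s) drawn
Waypoints (4 total):
(-2, -4)
(14, -4)
(0.565, -17.435)
(4.188, -30.958)

Answer: (-2, -4)
(14, -4)
(0.565, -17.435)
(4.188, -30.958)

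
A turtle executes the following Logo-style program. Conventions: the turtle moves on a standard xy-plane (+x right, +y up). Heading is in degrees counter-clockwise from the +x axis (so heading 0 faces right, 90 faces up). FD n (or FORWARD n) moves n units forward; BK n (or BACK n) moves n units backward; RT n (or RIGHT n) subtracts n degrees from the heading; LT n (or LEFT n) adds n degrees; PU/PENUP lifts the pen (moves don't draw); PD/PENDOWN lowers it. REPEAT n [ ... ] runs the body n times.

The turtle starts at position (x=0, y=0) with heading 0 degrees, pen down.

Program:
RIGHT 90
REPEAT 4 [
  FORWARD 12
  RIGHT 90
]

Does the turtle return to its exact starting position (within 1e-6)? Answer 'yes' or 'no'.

Answer: yes

Derivation:
Executing turtle program step by step:
Start: pos=(0,0), heading=0, pen down
RT 90: heading 0 -> 270
REPEAT 4 [
  -- iteration 1/4 --
  FD 12: (0,0) -> (0,-12) [heading=270, draw]
  RT 90: heading 270 -> 180
  -- iteration 2/4 --
  FD 12: (0,-12) -> (-12,-12) [heading=180, draw]
  RT 90: heading 180 -> 90
  -- iteration 3/4 --
  FD 12: (-12,-12) -> (-12,0) [heading=90, draw]
  RT 90: heading 90 -> 0
  -- iteration 4/4 --
  FD 12: (-12,0) -> (0,0) [heading=0, draw]
  RT 90: heading 0 -> 270
]
Final: pos=(0,0), heading=270, 4 segment(s) drawn

Start position: (0, 0)
Final position: (0, 0)
Distance = 0; < 1e-6 -> CLOSED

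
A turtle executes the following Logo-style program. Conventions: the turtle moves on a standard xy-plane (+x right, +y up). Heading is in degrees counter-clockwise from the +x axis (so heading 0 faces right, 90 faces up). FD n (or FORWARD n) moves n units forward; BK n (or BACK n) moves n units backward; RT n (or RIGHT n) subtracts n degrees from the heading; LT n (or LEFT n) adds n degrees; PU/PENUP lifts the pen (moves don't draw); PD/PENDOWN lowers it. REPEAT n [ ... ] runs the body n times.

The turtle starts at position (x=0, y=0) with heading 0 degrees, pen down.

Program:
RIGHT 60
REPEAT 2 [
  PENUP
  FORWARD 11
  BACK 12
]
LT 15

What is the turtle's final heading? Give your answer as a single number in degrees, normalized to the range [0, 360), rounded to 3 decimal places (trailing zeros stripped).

Answer: 315

Derivation:
Executing turtle program step by step:
Start: pos=(0,0), heading=0, pen down
RT 60: heading 0 -> 300
REPEAT 2 [
  -- iteration 1/2 --
  PU: pen up
  FD 11: (0,0) -> (5.5,-9.526) [heading=300, move]
  BK 12: (5.5,-9.526) -> (-0.5,0.866) [heading=300, move]
  -- iteration 2/2 --
  PU: pen up
  FD 11: (-0.5,0.866) -> (5,-8.66) [heading=300, move]
  BK 12: (5,-8.66) -> (-1,1.732) [heading=300, move]
]
LT 15: heading 300 -> 315
Final: pos=(-1,1.732), heading=315, 0 segment(s) drawn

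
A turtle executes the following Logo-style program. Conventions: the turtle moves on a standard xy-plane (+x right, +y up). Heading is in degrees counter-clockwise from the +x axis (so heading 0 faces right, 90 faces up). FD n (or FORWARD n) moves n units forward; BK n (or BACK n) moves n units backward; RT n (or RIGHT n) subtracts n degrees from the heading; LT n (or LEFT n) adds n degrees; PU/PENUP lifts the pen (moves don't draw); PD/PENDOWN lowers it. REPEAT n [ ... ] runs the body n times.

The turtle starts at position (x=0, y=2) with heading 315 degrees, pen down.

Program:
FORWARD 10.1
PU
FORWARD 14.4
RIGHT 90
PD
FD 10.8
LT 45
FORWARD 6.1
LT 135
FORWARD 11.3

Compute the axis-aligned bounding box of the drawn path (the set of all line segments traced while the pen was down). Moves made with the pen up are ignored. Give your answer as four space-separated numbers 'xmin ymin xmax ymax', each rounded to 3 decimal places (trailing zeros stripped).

Answer: 0 -29.061 17.678 2

Derivation:
Executing turtle program step by step:
Start: pos=(0,2), heading=315, pen down
FD 10.1: (0,2) -> (7.142,-5.142) [heading=315, draw]
PU: pen up
FD 14.4: (7.142,-5.142) -> (17.324,-15.324) [heading=315, move]
RT 90: heading 315 -> 225
PD: pen down
FD 10.8: (17.324,-15.324) -> (9.687,-22.961) [heading=225, draw]
LT 45: heading 225 -> 270
FD 6.1: (9.687,-22.961) -> (9.687,-29.061) [heading=270, draw]
LT 135: heading 270 -> 45
FD 11.3: (9.687,-29.061) -> (17.678,-21.071) [heading=45, draw]
Final: pos=(17.678,-21.071), heading=45, 4 segment(s) drawn

Segment endpoints: x in {0, 7.142, 9.687, 9.687, 17.324, 17.678}, y in {-29.061, -22.961, -21.071, -15.324, -5.142, 2}
xmin=0, ymin=-29.061, xmax=17.678, ymax=2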